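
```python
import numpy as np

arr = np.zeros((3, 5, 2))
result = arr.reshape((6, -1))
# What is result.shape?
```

(6, 5)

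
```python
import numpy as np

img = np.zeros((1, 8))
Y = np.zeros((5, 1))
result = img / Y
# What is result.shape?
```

(5, 8)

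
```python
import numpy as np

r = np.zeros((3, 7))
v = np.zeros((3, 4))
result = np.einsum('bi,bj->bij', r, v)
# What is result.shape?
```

(3, 7, 4)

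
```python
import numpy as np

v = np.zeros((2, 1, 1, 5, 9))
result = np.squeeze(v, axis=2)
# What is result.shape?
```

(2, 1, 5, 9)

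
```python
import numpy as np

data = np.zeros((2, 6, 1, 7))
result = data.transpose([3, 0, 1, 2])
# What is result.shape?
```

(7, 2, 6, 1)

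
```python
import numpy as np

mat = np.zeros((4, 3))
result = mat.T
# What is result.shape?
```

(3, 4)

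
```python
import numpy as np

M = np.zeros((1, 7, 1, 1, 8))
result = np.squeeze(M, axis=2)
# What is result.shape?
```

(1, 7, 1, 8)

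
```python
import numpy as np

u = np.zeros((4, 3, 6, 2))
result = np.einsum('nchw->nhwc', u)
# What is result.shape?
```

(4, 6, 2, 3)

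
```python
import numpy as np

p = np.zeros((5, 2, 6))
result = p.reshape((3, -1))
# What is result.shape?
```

(3, 20)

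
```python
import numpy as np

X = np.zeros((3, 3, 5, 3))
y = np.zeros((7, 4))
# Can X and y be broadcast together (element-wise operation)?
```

No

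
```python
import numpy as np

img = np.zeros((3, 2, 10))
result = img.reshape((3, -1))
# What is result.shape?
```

(3, 20)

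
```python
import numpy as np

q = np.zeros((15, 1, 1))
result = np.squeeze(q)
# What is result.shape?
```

(15,)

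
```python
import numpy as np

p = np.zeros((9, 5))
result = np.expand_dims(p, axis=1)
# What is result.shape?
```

(9, 1, 5)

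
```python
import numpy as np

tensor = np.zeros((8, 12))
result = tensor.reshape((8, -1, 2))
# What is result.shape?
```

(8, 6, 2)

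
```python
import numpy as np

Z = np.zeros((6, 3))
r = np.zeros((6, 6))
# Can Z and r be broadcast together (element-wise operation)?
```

No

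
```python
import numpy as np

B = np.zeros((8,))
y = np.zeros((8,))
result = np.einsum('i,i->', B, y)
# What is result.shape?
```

()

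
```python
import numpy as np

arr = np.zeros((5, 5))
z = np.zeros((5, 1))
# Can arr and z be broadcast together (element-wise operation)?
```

Yes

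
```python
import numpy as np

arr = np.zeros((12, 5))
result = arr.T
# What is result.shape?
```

(5, 12)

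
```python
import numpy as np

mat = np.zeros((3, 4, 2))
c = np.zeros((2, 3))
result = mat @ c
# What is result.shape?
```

(3, 4, 3)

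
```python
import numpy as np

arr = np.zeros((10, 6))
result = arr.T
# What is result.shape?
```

(6, 10)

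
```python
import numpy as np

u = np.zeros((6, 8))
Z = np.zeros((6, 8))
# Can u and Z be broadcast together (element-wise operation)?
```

Yes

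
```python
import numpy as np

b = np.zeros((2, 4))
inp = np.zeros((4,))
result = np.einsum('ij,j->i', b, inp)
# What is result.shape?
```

(2,)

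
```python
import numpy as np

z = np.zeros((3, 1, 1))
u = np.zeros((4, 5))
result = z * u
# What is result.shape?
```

(3, 4, 5)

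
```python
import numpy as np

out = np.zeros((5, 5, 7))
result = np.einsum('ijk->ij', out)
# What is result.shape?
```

(5, 5)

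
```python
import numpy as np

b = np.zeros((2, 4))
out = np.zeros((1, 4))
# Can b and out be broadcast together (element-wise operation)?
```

Yes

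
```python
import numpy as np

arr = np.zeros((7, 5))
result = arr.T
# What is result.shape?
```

(5, 7)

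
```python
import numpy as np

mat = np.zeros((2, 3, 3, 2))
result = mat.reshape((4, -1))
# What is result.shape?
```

(4, 9)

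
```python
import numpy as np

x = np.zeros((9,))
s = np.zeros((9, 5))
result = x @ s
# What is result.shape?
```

(5,)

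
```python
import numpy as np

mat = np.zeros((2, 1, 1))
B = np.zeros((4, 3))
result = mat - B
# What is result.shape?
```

(2, 4, 3)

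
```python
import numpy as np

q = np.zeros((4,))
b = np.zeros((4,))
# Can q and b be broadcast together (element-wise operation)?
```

Yes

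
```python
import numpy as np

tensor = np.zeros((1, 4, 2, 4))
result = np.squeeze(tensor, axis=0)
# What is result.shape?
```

(4, 2, 4)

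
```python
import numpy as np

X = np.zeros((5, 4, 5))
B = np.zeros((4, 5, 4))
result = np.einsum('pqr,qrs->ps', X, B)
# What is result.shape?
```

(5, 4)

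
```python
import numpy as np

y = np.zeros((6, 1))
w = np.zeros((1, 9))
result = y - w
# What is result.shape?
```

(6, 9)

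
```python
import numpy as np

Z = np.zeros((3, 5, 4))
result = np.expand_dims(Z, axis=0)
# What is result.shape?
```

(1, 3, 5, 4)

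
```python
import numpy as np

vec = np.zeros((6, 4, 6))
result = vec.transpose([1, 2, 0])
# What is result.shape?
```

(4, 6, 6)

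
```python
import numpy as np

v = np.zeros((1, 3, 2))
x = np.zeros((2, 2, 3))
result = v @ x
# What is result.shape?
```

(2, 3, 3)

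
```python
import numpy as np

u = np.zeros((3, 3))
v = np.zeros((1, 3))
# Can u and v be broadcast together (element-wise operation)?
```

Yes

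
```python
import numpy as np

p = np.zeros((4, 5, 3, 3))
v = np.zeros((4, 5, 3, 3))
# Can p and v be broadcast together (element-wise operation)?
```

Yes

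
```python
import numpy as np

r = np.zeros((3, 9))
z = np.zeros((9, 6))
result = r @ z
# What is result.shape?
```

(3, 6)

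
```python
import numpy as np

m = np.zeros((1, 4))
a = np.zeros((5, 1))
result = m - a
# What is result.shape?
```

(5, 4)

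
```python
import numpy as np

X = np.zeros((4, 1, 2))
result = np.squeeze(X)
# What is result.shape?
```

(4, 2)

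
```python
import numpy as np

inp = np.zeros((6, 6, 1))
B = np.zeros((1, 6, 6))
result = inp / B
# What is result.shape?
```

(6, 6, 6)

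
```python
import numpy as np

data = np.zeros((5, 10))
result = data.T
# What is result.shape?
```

(10, 5)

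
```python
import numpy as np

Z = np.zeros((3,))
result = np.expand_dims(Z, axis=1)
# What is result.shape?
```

(3, 1)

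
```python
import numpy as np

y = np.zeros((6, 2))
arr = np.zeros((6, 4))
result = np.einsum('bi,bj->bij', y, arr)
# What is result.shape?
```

(6, 2, 4)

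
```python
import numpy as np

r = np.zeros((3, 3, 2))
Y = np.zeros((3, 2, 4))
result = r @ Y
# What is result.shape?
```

(3, 3, 4)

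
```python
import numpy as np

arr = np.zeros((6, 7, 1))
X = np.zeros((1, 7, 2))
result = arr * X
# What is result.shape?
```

(6, 7, 2)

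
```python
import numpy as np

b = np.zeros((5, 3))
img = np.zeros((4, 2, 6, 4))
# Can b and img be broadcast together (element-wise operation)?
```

No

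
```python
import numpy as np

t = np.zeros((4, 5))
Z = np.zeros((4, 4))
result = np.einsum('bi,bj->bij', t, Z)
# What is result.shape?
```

(4, 5, 4)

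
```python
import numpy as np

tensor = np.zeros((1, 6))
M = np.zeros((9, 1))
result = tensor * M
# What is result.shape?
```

(9, 6)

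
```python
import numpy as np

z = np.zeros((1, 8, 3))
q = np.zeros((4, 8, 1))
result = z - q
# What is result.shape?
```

(4, 8, 3)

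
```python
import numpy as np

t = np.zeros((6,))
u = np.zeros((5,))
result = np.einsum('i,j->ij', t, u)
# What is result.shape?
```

(6, 5)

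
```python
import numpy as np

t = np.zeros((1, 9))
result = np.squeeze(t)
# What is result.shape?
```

(9,)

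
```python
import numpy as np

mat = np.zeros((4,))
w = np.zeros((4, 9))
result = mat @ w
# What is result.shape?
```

(9,)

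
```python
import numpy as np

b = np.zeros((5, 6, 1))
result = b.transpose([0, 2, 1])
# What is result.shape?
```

(5, 1, 6)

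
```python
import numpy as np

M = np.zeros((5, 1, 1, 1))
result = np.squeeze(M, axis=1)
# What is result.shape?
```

(5, 1, 1)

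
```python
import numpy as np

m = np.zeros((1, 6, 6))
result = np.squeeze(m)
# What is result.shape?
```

(6, 6)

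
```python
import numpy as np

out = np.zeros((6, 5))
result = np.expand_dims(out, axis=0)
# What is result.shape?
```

(1, 6, 5)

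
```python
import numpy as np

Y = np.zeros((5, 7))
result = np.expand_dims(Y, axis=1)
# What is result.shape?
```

(5, 1, 7)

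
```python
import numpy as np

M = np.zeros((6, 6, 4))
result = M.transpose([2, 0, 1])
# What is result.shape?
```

(4, 6, 6)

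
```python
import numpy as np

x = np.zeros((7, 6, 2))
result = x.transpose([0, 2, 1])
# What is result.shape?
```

(7, 2, 6)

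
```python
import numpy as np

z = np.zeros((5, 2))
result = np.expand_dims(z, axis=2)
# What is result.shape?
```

(5, 2, 1)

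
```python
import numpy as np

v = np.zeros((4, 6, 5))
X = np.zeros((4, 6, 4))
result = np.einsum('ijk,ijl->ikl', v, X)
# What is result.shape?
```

(4, 5, 4)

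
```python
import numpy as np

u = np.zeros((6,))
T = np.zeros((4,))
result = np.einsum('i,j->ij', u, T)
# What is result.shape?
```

(6, 4)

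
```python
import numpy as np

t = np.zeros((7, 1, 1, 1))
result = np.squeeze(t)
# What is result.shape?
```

(7,)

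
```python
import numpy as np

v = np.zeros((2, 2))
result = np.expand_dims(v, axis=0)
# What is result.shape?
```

(1, 2, 2)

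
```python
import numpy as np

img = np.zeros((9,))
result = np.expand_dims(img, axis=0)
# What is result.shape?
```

(1, 9)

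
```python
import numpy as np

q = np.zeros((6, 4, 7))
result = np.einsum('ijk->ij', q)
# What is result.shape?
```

(6, 4)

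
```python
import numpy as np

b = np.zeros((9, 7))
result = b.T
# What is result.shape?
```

(7, 9)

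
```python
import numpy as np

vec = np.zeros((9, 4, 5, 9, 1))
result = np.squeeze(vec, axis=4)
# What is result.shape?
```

(9, 4, 5, 9)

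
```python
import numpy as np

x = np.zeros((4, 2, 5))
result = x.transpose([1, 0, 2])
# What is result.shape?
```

(2, 4, 5)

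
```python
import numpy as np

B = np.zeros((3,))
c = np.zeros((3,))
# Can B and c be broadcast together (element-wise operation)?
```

Yes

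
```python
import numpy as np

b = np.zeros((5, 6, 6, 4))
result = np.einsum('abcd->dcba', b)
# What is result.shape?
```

(4, 6, 6, 5)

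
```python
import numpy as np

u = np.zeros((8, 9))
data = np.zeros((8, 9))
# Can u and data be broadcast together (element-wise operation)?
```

Yes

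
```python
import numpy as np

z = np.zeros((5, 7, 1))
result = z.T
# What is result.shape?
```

(1, 7, 5)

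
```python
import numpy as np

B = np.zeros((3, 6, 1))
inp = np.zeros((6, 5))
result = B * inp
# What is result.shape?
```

(3, 6, 5)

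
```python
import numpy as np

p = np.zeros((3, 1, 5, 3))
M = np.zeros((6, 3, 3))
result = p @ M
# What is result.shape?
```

(3, 6, 5, 3)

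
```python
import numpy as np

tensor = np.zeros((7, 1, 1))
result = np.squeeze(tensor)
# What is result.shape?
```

(7,)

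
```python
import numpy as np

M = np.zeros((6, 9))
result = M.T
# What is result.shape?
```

(9, 6)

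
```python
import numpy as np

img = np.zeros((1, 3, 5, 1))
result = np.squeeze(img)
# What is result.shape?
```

(3, 5)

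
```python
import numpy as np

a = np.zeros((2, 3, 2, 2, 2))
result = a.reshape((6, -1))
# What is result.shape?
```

(6, 8)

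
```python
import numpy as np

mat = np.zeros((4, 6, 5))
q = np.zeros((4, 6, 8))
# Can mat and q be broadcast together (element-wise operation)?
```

No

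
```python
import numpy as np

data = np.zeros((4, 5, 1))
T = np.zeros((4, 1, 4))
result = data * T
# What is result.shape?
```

(4, 5, 4)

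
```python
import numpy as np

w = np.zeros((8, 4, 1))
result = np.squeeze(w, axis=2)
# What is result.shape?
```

(8, 4)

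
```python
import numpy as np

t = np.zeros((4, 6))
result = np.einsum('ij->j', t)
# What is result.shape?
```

(6,)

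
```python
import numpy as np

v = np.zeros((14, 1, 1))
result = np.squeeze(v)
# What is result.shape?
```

(14,)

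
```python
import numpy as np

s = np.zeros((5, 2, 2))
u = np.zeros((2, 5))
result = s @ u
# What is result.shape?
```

(5, 2, 5)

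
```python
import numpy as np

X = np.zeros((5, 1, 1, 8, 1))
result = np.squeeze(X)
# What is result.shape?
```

(5, 8)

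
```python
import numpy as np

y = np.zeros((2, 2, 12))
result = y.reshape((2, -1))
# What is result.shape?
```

(2, 24)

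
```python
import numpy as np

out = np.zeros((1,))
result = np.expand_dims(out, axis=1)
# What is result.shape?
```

(1, 1)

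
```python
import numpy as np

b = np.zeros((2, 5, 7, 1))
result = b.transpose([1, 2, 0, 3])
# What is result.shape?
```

(5, 7, 2, 1)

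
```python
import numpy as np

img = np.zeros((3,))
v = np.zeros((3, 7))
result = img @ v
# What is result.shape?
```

(7,)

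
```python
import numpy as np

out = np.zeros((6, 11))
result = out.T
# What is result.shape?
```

(11, 6)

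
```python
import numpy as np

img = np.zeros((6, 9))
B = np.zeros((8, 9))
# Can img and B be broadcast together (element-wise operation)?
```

No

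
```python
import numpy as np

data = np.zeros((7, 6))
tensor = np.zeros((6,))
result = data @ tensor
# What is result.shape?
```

(7,)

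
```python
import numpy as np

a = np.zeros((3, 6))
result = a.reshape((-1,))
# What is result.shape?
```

(18,)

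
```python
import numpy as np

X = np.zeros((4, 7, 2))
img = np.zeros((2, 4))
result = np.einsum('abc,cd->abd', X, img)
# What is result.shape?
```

(4, 7, 4)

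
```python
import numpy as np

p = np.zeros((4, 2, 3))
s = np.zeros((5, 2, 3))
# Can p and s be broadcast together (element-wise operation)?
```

No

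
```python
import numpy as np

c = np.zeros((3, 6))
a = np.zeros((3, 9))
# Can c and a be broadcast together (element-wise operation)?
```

No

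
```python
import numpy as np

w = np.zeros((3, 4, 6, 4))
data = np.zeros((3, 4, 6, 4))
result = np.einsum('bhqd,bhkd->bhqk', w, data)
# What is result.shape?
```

(3, 4, 6, 6)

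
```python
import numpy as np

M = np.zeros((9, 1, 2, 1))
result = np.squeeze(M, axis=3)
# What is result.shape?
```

(9, 1, 2)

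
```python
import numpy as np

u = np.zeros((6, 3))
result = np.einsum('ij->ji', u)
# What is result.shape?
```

(3, 6)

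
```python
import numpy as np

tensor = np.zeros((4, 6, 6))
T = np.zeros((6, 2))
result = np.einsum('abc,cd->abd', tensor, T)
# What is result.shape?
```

(4, 6, 2)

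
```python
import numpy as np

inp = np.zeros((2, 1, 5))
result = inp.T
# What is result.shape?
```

(5, 1, 2)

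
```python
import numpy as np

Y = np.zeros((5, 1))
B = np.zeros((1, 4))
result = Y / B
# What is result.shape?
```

(5, 4)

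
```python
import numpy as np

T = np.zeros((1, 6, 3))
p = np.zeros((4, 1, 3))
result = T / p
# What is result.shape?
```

(4, 6, 3)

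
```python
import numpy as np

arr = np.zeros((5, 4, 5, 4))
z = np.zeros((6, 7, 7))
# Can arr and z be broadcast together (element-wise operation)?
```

No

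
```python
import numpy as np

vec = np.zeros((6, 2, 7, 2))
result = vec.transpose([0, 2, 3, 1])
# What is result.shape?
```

(6, 7, 2, 2)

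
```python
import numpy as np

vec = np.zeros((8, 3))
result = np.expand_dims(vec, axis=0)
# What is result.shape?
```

(1, 8, 3)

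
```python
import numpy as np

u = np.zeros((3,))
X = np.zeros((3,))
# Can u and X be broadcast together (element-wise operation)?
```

Yes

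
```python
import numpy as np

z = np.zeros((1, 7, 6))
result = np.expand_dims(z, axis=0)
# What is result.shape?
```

(1, 1, 7, 6)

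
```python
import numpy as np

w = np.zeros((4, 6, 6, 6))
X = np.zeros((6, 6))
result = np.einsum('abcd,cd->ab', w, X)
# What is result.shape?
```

(4, 6)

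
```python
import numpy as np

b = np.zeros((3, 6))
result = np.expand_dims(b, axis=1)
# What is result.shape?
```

(3, 1, 6)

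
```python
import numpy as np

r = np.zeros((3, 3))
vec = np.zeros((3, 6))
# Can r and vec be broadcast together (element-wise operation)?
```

No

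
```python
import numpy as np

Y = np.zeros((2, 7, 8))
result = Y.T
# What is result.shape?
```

(8, 7, 2)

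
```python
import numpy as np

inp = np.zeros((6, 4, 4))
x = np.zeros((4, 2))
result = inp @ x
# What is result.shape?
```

(6, 4, 2)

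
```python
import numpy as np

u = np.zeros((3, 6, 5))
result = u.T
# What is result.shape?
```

(5, 6, 3)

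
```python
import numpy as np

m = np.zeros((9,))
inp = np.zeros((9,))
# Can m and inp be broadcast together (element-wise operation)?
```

Yes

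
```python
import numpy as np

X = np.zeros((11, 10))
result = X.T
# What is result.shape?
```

(10, 11)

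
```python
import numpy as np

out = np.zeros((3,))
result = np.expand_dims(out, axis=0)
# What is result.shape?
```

(1, 3)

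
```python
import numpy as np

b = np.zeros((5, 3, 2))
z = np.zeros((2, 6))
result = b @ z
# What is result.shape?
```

(5, 3, 6)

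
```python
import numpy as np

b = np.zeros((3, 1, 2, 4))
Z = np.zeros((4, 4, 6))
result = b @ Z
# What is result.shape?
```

(3, 4, 2, 6)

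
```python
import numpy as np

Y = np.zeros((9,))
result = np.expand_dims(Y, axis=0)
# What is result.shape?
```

(1, 9)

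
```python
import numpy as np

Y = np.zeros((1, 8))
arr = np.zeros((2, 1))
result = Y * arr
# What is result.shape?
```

(2, 8)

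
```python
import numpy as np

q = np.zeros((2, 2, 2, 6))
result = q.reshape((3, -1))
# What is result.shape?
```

(3, 16)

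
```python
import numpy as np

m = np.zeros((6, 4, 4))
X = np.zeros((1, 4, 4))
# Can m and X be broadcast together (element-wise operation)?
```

Yes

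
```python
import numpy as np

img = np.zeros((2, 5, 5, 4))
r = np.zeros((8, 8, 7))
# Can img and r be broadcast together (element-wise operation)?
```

No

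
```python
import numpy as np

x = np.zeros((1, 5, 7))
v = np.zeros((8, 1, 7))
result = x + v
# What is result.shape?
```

(8, 5, 7)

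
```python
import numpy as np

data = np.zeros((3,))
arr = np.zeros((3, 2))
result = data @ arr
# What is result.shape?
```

(2,)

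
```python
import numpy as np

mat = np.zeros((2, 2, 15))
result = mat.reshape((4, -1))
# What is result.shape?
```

(4, 15)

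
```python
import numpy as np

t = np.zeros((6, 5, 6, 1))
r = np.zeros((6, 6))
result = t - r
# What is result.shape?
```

(6, 5, 6, 6)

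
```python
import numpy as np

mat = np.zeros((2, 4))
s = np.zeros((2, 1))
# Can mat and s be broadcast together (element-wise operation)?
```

Yes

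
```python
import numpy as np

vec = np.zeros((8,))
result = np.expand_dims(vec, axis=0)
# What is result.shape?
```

(1, 8)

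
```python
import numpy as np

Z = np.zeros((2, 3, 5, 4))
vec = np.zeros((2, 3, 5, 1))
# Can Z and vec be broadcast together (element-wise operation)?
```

Yes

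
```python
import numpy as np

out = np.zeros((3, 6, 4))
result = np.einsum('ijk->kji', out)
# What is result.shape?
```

(4, 6, 3)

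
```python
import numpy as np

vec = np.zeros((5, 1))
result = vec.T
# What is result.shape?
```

(1, 5)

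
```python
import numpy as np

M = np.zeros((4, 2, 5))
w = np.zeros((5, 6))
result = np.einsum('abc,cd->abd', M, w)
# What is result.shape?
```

(4, 2, 6)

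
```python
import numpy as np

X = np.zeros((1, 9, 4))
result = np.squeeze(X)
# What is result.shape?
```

(9, 4)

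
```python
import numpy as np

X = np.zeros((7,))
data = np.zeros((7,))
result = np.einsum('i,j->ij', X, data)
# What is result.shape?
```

(7, 7)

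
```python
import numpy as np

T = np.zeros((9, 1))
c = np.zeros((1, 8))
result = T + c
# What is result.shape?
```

(9, 8)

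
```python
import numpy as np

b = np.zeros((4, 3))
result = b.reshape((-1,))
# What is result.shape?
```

(12,)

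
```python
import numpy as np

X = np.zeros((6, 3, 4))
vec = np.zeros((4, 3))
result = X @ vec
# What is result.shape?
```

(6, 3, 3)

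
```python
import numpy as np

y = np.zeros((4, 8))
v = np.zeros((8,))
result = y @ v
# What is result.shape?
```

(4,)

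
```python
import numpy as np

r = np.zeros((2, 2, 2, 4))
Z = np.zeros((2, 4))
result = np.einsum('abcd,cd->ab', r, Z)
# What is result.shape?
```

(2, 2)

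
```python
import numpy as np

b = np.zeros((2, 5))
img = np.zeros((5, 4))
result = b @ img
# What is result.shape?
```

(2, 4)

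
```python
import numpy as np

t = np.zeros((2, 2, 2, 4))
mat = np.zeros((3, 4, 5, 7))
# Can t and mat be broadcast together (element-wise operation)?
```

No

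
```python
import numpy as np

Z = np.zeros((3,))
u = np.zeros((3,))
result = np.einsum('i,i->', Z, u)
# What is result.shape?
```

()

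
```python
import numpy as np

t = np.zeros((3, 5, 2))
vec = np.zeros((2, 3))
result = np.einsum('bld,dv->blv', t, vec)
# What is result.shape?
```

(3, 5, 3)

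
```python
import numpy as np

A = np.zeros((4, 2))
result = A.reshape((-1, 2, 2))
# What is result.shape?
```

(2, 2, 2)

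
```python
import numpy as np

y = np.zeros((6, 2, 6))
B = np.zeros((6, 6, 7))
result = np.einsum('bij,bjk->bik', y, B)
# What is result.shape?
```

(6, 2, 7)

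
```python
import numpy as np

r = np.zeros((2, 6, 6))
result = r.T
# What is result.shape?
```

(6, 6, 2)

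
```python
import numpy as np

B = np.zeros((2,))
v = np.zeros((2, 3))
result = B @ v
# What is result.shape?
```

(3,)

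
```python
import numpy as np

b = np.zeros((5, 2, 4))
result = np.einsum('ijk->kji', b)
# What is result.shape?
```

(4, 2, 5)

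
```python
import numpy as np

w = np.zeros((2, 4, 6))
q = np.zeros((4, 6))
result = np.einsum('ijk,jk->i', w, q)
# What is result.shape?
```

(2,)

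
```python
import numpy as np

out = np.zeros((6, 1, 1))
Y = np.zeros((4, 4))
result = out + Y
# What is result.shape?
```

(6, 4, 4)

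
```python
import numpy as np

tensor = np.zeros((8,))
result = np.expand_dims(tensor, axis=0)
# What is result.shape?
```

(1, 8)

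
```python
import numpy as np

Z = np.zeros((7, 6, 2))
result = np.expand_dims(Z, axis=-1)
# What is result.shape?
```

(7, 6, 2, 1)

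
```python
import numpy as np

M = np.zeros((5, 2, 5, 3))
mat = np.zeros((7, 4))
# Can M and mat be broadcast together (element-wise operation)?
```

No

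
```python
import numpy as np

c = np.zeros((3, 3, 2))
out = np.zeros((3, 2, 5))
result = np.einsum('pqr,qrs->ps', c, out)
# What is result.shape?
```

(3, 5)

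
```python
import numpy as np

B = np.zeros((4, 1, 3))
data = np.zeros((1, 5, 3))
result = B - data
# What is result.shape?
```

(4, 5, 3)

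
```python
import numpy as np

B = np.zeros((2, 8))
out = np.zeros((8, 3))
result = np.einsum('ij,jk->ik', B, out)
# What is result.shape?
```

(2, 3)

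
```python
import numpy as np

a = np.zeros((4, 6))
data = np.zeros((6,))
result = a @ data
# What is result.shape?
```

(4,)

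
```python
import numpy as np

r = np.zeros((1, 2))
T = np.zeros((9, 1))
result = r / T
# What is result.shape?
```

(9, 2)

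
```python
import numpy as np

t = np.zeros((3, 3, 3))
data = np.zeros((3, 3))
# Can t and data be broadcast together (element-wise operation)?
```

Yes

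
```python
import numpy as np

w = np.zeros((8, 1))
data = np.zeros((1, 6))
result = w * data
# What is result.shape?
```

(8, 6)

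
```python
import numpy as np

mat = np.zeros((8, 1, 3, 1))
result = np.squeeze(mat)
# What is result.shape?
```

(8, 3)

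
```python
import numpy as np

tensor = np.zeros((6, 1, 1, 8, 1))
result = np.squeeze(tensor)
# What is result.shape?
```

(6, 8)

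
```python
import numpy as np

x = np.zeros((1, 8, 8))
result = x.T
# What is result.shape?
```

(8, 8, 1)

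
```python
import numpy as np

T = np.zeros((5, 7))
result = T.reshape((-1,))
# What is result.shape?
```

(35,)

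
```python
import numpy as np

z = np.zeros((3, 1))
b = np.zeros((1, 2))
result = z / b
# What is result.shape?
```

(3, 2)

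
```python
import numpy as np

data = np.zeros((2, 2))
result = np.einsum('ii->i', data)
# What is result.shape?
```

(2,)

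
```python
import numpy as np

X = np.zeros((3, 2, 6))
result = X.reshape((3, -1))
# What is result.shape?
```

(3, 12)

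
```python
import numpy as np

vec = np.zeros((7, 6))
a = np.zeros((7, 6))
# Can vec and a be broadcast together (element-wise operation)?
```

Yes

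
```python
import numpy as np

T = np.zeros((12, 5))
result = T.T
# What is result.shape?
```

(5, 12)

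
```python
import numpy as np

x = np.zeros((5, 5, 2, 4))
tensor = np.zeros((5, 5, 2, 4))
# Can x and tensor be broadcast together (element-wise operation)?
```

Yes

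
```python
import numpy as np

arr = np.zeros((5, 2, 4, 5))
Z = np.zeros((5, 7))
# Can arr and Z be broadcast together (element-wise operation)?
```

No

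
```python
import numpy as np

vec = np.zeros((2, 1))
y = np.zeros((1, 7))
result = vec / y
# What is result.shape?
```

(2, 7)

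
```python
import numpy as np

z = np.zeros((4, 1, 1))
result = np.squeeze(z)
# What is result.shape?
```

(4,)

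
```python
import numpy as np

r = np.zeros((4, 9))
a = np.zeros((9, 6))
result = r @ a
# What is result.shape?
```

(4, 6)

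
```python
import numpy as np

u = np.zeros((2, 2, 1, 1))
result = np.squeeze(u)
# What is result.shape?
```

(2, 2)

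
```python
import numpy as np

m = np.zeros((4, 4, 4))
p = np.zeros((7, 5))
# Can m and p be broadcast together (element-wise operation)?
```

No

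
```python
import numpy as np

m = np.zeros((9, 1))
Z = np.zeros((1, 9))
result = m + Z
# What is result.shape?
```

(9, 9)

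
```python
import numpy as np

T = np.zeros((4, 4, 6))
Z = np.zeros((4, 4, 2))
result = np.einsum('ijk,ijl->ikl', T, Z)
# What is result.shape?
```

(4, 6, 2)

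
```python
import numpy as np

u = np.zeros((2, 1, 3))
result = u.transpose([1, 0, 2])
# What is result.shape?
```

(1, 2, 3)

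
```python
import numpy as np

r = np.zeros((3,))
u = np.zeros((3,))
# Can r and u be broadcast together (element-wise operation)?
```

Yes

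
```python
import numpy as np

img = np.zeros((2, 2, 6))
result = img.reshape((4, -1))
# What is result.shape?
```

(4, 6)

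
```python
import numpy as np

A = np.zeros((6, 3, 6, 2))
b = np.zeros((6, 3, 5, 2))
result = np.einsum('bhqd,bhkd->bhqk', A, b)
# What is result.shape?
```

(6, 3, 6, 5)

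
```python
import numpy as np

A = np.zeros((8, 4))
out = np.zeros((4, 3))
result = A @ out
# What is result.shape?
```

(8, 3)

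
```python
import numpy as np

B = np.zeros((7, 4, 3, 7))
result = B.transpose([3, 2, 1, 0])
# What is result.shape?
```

(7, 3, 4, 7)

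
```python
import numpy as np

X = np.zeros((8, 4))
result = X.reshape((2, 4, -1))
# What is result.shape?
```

(2, 4, 4)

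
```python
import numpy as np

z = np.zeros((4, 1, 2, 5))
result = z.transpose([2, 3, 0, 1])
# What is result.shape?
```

(2, 5, 4, 1)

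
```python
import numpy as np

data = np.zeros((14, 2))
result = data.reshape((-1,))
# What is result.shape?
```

(28,)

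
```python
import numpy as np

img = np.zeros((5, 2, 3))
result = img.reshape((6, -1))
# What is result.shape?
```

(6, 5)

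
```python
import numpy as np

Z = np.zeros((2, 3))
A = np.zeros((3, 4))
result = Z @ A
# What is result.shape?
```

(2, 4)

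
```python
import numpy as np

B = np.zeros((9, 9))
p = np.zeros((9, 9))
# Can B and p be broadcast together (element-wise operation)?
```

Yes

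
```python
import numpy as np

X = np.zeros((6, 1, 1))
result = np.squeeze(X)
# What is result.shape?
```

(6,)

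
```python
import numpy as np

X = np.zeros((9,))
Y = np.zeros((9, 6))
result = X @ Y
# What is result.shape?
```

(6,)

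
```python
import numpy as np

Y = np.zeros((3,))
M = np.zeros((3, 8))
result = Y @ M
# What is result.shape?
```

(8,)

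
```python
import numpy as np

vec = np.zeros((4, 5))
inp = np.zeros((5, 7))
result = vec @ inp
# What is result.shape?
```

(4, 7)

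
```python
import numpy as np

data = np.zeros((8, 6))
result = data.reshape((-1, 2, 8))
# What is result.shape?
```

(3, 2, 8)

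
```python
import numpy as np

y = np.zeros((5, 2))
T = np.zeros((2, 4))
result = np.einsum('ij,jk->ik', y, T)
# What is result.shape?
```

(5, 4)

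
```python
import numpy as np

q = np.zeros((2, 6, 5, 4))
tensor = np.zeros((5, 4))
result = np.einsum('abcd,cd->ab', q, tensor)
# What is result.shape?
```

(2, 6)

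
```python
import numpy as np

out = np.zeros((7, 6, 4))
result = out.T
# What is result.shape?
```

(4, 6, 7)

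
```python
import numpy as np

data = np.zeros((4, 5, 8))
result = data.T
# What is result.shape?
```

(8, 5, 4)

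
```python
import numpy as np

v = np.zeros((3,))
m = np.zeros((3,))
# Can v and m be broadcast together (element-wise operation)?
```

Yes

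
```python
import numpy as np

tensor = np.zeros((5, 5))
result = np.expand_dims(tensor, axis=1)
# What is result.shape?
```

(5, 1, 5)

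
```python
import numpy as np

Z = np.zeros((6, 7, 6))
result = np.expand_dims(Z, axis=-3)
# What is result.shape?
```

(6, 1, 7, 6)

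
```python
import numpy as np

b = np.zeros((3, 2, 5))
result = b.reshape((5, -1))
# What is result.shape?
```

(5, 6)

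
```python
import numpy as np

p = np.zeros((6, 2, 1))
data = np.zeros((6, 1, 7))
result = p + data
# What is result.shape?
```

(6, 2, 7)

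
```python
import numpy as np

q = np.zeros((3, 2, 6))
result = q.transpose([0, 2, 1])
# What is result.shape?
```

(3, 6, 2)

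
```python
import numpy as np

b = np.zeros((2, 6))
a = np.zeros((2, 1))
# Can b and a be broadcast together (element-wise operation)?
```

Yes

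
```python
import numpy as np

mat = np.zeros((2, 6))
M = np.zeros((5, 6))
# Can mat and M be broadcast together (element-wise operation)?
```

No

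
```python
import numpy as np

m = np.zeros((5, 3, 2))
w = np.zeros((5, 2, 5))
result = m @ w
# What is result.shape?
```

(5, 3, 5)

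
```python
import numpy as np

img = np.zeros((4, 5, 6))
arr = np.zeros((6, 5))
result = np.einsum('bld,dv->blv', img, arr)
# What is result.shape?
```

(4, 5, 5)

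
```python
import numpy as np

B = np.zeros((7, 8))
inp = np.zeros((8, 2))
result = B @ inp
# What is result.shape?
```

(7, 2)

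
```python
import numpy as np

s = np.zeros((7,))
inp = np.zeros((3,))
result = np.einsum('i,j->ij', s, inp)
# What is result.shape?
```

(7, 3)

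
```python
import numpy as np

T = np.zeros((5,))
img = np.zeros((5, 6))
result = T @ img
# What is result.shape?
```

(6,)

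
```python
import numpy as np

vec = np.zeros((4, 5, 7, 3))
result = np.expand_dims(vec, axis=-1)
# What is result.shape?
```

(4, 5, 7, 3, 1)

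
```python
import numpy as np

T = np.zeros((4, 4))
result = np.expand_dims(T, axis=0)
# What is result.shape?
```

(1, 4, 4)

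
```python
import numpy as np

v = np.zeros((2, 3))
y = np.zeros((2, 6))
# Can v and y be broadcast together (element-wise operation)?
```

No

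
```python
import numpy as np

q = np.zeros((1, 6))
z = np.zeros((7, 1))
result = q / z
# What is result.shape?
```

(7, 6)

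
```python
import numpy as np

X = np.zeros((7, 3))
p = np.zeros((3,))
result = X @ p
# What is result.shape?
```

(7,)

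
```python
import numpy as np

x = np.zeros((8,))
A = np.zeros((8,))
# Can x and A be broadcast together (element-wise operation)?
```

Yes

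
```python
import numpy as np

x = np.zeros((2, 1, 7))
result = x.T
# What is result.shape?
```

(7, 1, 2)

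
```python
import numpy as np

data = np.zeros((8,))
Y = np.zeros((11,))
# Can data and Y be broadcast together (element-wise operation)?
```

No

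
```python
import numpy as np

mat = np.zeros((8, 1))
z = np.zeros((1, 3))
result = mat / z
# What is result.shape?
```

(8, 3)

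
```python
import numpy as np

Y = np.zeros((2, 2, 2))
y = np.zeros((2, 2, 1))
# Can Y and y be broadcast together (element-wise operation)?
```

Yes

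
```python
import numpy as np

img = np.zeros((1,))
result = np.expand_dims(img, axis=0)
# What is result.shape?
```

(1, 1)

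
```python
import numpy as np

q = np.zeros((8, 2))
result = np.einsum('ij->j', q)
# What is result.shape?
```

(2,)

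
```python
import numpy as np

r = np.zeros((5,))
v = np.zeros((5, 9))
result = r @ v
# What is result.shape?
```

(9,)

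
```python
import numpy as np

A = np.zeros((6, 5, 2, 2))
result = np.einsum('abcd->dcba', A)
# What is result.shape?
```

(2, 2, 5, 6)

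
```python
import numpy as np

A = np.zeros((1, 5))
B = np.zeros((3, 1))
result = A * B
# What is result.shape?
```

(3, 5)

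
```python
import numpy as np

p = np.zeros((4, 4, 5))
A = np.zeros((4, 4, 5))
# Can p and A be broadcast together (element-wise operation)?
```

Yes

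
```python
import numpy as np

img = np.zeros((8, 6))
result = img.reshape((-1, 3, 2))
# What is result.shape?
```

(8, 3, 2)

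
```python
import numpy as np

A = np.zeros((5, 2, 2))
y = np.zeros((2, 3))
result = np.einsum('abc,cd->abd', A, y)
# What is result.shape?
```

(5, 2, 3)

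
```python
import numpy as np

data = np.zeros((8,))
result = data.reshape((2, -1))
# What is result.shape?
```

(2, 4)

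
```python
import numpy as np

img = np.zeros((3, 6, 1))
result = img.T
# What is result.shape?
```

(1, 6, 3)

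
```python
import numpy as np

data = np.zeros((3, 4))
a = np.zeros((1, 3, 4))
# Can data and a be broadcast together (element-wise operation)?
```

Yes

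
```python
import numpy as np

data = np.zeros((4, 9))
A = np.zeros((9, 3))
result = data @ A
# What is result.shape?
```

(4, 3)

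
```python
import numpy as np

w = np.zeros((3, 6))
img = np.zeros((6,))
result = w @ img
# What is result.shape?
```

(3,)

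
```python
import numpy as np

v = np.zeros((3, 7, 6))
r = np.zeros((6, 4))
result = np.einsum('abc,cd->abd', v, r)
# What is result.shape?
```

(3, 7, 4)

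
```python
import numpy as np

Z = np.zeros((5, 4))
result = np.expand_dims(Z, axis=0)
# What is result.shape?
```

(1, 5, 4)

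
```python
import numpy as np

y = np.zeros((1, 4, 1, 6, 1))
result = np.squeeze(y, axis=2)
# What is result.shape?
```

(1, 4, 6, 1)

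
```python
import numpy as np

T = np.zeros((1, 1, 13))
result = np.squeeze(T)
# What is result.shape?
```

(13,)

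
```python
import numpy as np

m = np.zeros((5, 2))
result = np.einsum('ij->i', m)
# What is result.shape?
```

(5,)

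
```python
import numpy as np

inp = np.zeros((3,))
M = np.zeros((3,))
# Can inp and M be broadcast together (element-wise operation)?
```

Yes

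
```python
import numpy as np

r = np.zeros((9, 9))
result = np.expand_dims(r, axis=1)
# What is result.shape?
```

(9, 1, 9)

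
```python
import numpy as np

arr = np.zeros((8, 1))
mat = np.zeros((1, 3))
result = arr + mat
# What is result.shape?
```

(8, 3)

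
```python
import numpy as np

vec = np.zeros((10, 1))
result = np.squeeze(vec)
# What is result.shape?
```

(10,)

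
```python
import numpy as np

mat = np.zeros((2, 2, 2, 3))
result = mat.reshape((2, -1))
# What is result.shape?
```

(2, 12)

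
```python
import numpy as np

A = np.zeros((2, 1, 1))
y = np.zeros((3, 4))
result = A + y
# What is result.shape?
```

(2, 3, 4)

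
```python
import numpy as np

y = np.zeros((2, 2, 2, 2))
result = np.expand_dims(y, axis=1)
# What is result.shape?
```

(2, 1, 2, 2, 2)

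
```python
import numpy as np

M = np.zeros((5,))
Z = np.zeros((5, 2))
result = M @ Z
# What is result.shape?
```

(2,)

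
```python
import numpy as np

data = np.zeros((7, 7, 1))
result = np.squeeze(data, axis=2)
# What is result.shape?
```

(7, 7)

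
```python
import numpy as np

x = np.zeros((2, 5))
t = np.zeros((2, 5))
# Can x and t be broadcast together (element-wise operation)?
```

Yes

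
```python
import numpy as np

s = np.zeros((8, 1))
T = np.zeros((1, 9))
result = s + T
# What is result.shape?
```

(8, 9)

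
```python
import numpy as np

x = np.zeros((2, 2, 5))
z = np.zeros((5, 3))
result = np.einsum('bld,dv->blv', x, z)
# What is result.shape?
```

(2, 2, 3)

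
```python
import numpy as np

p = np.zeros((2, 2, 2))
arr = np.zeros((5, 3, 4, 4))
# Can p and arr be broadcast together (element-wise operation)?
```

No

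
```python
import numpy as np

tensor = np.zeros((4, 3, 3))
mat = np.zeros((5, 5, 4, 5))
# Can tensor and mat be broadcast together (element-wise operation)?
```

No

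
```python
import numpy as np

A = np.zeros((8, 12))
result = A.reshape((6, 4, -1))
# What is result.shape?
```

(6, 4, 4)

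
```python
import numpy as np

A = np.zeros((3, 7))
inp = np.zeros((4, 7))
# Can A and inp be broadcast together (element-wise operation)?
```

No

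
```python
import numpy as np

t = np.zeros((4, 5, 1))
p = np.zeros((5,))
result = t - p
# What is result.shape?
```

(4, 5, 5)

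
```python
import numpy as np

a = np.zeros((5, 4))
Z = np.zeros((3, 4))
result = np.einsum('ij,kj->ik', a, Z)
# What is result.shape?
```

(5, 3)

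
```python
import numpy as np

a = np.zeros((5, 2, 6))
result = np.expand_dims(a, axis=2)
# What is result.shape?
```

(5, 2, 1, 6)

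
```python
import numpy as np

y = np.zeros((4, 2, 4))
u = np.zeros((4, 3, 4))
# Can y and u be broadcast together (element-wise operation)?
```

No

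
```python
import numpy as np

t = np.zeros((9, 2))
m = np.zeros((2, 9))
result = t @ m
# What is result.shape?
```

(9, 9)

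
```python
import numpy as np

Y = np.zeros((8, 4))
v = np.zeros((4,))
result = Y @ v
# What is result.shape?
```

(8,)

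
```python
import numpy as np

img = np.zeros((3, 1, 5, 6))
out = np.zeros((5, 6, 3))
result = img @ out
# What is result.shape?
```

(3, 5, 5, 3)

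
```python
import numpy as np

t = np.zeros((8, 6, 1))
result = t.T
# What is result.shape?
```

(1, 6, 8)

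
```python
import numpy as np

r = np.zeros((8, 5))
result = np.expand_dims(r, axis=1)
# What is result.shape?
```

(8, 1, 5)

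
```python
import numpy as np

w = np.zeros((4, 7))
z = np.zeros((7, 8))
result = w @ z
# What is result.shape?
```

(4, 8)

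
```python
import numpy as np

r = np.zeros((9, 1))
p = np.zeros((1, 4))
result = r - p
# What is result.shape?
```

(9, 4)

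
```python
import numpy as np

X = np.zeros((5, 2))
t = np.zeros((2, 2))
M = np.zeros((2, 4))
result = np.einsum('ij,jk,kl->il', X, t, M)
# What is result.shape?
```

(5, 4)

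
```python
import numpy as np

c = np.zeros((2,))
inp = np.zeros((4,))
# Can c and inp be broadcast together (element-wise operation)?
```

No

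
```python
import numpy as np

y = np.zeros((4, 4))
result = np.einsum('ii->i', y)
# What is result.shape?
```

(4,)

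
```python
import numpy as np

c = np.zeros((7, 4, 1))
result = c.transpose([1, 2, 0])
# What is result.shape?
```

(4, 1, 7)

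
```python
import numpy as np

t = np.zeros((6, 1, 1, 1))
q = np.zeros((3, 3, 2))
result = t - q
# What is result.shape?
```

(6, 3, 3, 2)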